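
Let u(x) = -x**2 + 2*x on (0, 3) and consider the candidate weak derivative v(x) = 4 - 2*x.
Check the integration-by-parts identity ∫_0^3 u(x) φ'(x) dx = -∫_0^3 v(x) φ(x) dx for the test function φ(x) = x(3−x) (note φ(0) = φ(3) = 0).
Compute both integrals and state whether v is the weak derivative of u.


LHS = 9/2, RHS = -9/2. No, v is not the weak derivative of u.

u(x) = -x**2 + 2*x, classical derivative u'(x) = 2 - 2*x.
φ(x) = x(3−x), so φ'(x) = 3 - 2*x.
Note φ(0) = φ(3) = 0, so the boundary term u·φ vanishes.
LHS = ∫_0^3 u(x) φ'(x) dx = ∫_0^3 (2*x^3 - 7*x^2 + 6*x) dx. Term by term:
  ∫_0^3 2*x^3 dx = 81/2;  ∫_0^3 -7*x^2 dx = -63;  ∫_0^3 6*x dx = 27.
Sum: 81/2 − 63 + 27 = 9/2.
So LHS = 9/2.
∫_0^3 v(x) φ(x) dx = ∫_0^3 (2*x^3 - 10*x^2 + 12*x) dx. Term by term:
  ∫_0^3 2*x^3 dx = 81/2;  ∫_0^3 -10*x^2 dx = -90;  ∫_0^3 12*x dx = 54.
Sum: 81/2 − 90 + 54 = 9/2.
So RHS = -∫_0^3 v(x) φ(x) dx = -9/2.
LHS − RHS = 9 ≠ 0, so the identity fails.
(For a valid weak derivative the identity must hold for EVERY test function, in particular this one. The failure shows v is NOT the weak derivative of u.)
Correct weak derivative would be u'(x) = 2 - 2*x.


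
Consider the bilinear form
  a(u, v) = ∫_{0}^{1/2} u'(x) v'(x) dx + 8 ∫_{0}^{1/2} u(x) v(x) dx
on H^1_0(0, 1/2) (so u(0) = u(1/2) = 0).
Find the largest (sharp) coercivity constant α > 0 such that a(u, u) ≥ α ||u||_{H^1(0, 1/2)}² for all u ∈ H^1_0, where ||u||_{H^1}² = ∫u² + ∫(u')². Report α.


α = 1

Coercivity of a(·,·) on H^1_0(0, 1/2) means a(u, u) ≥ α ||u||_{H^1}² for every u ∈ H^1_0.
The interval has length L = 1/2, and Poincaré/coercivity depend only on L. Here a(u, u) = ∫(u')² + (8)·∫u².
Here c = 8 ≥ 1, so a(u,u) = ∫(u')² + c∫u² ≥ ∫(u')² + ∫u² = ||u||_{H^1}², i.e. α = 1 works. No larger α is possible: a(u,u) ≥ α||u||_{H^1}² means (1−α)∫(u')² ≥ (α−c)∫u², and for the modes u_n = sin(nπ(x−x₀)/L) (x₀ the left endpoint) one has ∫u_n²/∫(u_n')² = (L/(nπ))² → 0, so a(u_n,u_n)/||u_n||_{H^1}² → 1. Hence the optimal constant is α = 1.
Therefore α = 1.


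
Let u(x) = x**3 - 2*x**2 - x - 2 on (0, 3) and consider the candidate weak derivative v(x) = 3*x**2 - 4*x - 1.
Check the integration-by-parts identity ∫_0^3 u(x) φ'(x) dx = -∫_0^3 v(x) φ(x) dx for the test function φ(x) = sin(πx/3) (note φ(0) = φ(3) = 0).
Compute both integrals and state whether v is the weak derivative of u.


LHS = -39/π + 324/π^3, RHS = -39/π + 324/π^3. Yes, v = u' weakly.

u(x) = x**3 - 2*x**2 - x - 2, classical derivative u'(x) = 3*x**2 - 4*x - 1.
φ(x) = sin(πx/3), so φ'(x) = π*cos(π*x/3)/3.
Note φ(0) = φ(3) = 0, so the boundary term u·φ vanishes.
LHS = ∫_0^3 u(x) φ'(x) dx = ∫_0^3 (π*x^3*cos(π*x/3)/3 - 2*π*x^2*cos(π*x/3)/3 - π*x*cos(π*x/3)/3 - 2*π*cos(π*x/3)/3) dx. Term by term:
  ∫_0^3 -2*π*cos(π*x/3)/3 dx = 0;  ∫_0^3 -2*π*x^2*cos(π*x/3)/3 dx = 36/π;  ∫_0^3 -π*x*cos(π*x/3)/3 dx = 6/π;
  ∫_0^3 π*x^3*cos(π*x/3)/3 dx = -81/π + 324/π^3.
Sum: 0 + 36/π + 6/π + -81/π + 324/π^3 = -39/π + 324/π^3.
So LHS = -39/π + 324/π^3.
∫_0^3 v(x) φ(x) dx = ∫_0^3 (3*x^2*sin(π*x/3) - 4*x*sin(π*x/3) - sin(π*x/3)) dx. Term by term:
  ∫_0^3 -sin(π*x/3) dx = -6/π;  ∫_0^3 -4*x*sin(π*x/3) dx = -36/π;  ∫_0^3 3*x^2*sin(π*x/3) dx = -324/π^3 + 81/π.
Sum: -6/π − 36/π + -324/π^3 + 81/π = -324/π^3 + 39/π.
So RHS = -∫_0^3 v(x) φ(x) dx = -39/π + 324/π^3.
LHS = RHS, so the identity holds for this test φ.
Moreover u is smooth here and v(x) = u'(x) = 3*x**2 - 4*x - 1 pointwise, so the identity holds for every test function. Hence v is the weak derivative of u.


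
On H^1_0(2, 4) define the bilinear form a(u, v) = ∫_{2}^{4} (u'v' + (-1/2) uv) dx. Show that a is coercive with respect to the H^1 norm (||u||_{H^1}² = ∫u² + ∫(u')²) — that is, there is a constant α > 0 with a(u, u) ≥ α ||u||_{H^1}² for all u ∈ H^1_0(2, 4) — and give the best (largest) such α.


α = (-2 + π^2)/(4 + π^2)

Coercivity of a(·,·) on H^1_0(2, 4) means a(u, u) ≥ α ||u||_{H^1}² for every u ∈ H^1_0.
The interval has length L = 2, and Poincaré/coercivity depend only on L. Here a(u, u) = ∫(u')² + (-1/2)·∫u².
Here c = -1/2 < 0 with |c| < (π/L)² = π^2/4, so coercivity still holds. The condition a(u,u) ≥ α||u||_{H^1}² reads (1−α)∫(u')² ≥ (α−c)∫u². Any admissible α is ≤ 1 (rapidly oscillating u have ∫u²/∫(u')² → 0), and α = 1 would force 0 ≥ (1−c)∫u², impossible since c < 1; so 1−α > 0. By the sharp Poincaré inequality on H^1_0 of an interval of length L, ∫(u')² ≥ (π/L)²∫u² with equality for the first sine mode sin(π(x−x₀)/L) (x₀ the left endpoint), so the inequality holds for all u iff (1−α)(π/L)² ≥ α − c, i.e. α ≤ ((π/L)² + c)/((π/L)² + 1) = (1 + c(L/π)²)/(1 + (L/π)²). (Direct route, valid since c ≤ 0: Poincaré gives c∫u² ≥ c(L/π)²∫(u')², so a(u,u) ≥ (1 + c(L/π)²)∫(u')², while ||u||_{H^1}² ≤ (1 + (L/π)²)∫(u')²; dividing yields the same α.) With (π/L)² = π^2/4 and c = -1/2, the largest admissible constant is α = ((π/L)² + c)/((π/L)² + 1).
Simplifying, α = (-2 + π^2)/(4 + π^2).


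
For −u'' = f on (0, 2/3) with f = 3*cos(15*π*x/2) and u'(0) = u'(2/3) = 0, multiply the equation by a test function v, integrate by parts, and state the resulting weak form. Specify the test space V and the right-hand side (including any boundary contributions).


V = H^1(0, 2/3) (no boundary constraint on v; u is determined up to an additive constant); weak form: ∫_0^2/3 u'v' dx = ∫_0^2/3 (3*cos(15*π*x/2)) v dx for all v ∈ V.

Multiply both sides by a test function v and integrate from 0 to 2/3:
  ∫_0^2/3 −u''(x) v(x) dx = ∫_0^2/3 f(x) v(x) dx.
Integrate the LHS by parts once:
  ∫_0^2/3 −u'' v dx = −[u'(x) v(x)]_0^2/3 + ∫_0^2/3 u'(x) v'(x) dx.
Thus ∫_0^2/3 u'(x) v'(x) dx = ∫_0^2/3 f(x) v(x) dx + [u'(x) v(x)]_0^2/3.
Choose V so that boundary terms are either known or forced to vanish.
u has homogeneous Neumann: u'(0) = u'(2/3) = 0. So [u' v]_0^2/3 = 0·v(2/3) − 0·v(0) = 0 for any v; take V = H^1(0, 2/3).
Weak formulation: find u (satisfying any essential BC) such that ∫_0^2/3 u'(x) v'(x) dx = ∫_0^2/3 f v dx for all v ∈ V (homogeneous Neumann, so boundary terms vanish).
Substituting f(x) = 3*cos(15*π*x/2), the right-hand side is ∫_0^2/3 (3*cos(15*π*x/2)) v dx.
Compatibility check (pure Neumann): taking v ≡ 1 ∈ V gives 0 = ∫_0^2/3 f dx + (0) − (0), i.e. ∫_0^2/3 f dx must equal u'(0) − u'(2/3) = 0. Indeed ∫_0^2/3 (3*cos(15*π*x/2)) dx = 0, so the data are compatible. The solution is then unique only up to an additive constant (fix it e.g. by requiring ∫_0^2/3 u dx = 0).


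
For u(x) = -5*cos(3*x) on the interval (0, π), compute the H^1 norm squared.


||u||_{H^1(0,π)}^2 = 125*π

u'(x) = 15*sin(3*x).
Expand u² and (u')² and integrate term by term on (0, π), using: for integers n ≥ 1, ∫_0^π sin²(nx) dx = ∫_0^π cos²(nx) dx = π/2; for n ≠ n', ∫_0^π sin(nx)sin(n'x) dx = ∫_0^π cos(nx)cos(n'x) dx = 0; and by product-to-sum, ∫_0^π sin(nx)cos(n'x) dx = ½∫_0^π [sin((n+n')x) + sin((n−n')x)] dx, which is 0 when n+n' is even and 2n/(n²−n'²) when n+n' is odd (it need not vanish on (0, π)).
  u² squared terms: (-5)²·∫cos(3x)² dx = 25·π/2 = 25*π/2.
  So ∫_0^π u² dx = 25*π/2.
  (u')² squared terms: (15)²·∫sin(3x)² dx = 225·π/2 = 225*π/2.
  So ∫_0^π (u')² dx = 225*π/2.
||u||_{H^1}^2 = (25*π/2) + (225*π/2) = 125*π.


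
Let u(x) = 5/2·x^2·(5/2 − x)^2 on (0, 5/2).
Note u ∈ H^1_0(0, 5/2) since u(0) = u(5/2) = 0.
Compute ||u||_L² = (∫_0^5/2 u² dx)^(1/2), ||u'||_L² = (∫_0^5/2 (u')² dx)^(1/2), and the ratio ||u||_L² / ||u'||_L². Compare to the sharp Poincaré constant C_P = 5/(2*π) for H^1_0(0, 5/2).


||u||_L² / ||u'||_L² = 5*sqrt(3)/12 < C_P = 5/(2*π).

u(x) = 5/2·x^2·(5/2 − x)^2, so u'(x) = 5*x*(2*x - 5)*(4*x - 5)/4.
u(x) = 5/2·x^2·(5/2 − x)^2 vanishes at x = 0 and x = 5/2, so u ∈ H^1_0(0, 5/2). Differentiate via the product rule and integrate the resulting polynomials term by term.
  ∫_0^5/2 u² dx = ∫_0^5/2 (25*x^8/4 - 125*x^7/2 + 1875*x^6/8 - 3125*x^5/8 + 15625*x^4/64) dx. Term by term:
    ∫_0^5/2 25*x^8/4 dx = 48828125/18432;  ∫_0^5/2 -125*x^7/2 dx = -48828125/4096;  ∫_0^5/2 1875*x^6/8 dx = 146484375/7168;
    ∫_0^5/2 -3125*x^5/8 dx = -48828125/3072;  ∫_0^5/2 15625*x^4/64 dx = 9765625/2048.
  Sum: 48828125/18432 − 48828125/4096 + 146484375/7168 − 48828125/3072 + 9765625/2048 = 9765625/258048.
  ∫_0^5/2 (u')² dx = ∫_0^5/2 (100*x^6 - 750*x^5 + 8125*x^4/4 - 9375*x^3/4 + 15625*x^2/16) dx. Term by term:
    ∫_0^5/2 100*x^6 dx = 1953125/224;  ∫_0^5/2 -750*x^5 dx = -1953125/64;  ∫_0^5/2 8125*x^4/4 dx = 5078125/128;
    ∫_0^5/2 -9375*x^3/4 dx = -5859375/256;  ∫_0^5/2 15625*x^2/16 dx = 1953125/384.
  Sum: 1953125/224 − 1953125/64 + 5078125/128 − 5859375/256 + 1953125/384 = 390625/5376.
∫_0^5/2 u² dx = 9765625/258048, so ||u||_L² = 3125*sqrt(7)/1344.
∫_0^5/2 (u')² dx = 390625/5376, so ||u'||_L² = 625*sqrt(21)/336.
Ratio ||u||_L² / ||u'||_L² = 5*sqrt(3)/12.
Sharp Poincaré constant on H^1_0(0, 5/2) is C_P = L/π = 5/(2*π), achieved by sin(2*π/5·x).
A polynomial bump cannot attain the sharp Poincaré constant (only the first sine eigenfunction does), so the ratio is strictly less than C_P, consistent with ||u||_L² ≤ C_P ||u'||_L².


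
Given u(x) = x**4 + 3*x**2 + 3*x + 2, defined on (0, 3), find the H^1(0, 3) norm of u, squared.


||u||_{H^1}^2 = 1006077/70

The H^1 norm (squared) on an interval (0, L) is
  ||u||_{H^1}^2 = ∫_0^L u(x)^2 dx + ∫_0^L u'(x)^2 dx.
Compute u'(x) = 4*x**3 + 6*x + 3.
Then u(x)^2 = x**8 + 6*x**6 + 6*x**5 + 13*x**4 + 18*x**3 + 21*x**2 + 12*x + 4 and u'(x)^2 = 16*x**6 + 48*x**4 + 24*x**3 + 36*x**2 + 36*x + 9.
Integrate each monomial from 0 to 3 using ∫_0^3 c·x^n dx = c·3^(n+1)/(n+1):
  ∫_0^3 u(x)^2 dx = ∫_0^3 (x^8 + 6*x^6 + 6*x^5 + 13*x^4 + 18*x^3 + 21*x^2 + 12*x + 4) dx. Term by term:
    ∫_0^3 x^8 dx = 2187;  ∫_0^3 6*x^6 dx = 13122/7;  ∫_0^3 6*x^5 dx = 729;
    ∫_0^3 13*x^4 dx = 3159/5;  ∫_0^3 18*x^3 dx = 729/2;  ∫_0^3 21*x^2 dx = 189;
    ∫_0^3 12*x dx = 54;  ∫_0^3 4 dx = 12.
  Sum: 2187 + 13122/7 + 729 + 3159/5 + 729/2 + 189 + 54 + 12 = 422931/70.
  ∫_0^3 u'(x)^2 dx = ∫_0^3 (16*x^6 + 48*x^4 + 24*x^3 + 36*x^2 + 36*x + 9) dx. Term by term:
    ∫_0^3 16*x^6 dx = 34992/7;  ∫_0^3 48*x^4 dx = 11664/5;  ∫_0^3 24*x^3 dx = 486;
    ∫_0^3 36*x^2 dx = 324;  ∫_0^3 36*x dx = 162;  ∫_0^3 9 dx = 27.
  Sum: 34992/7 + 11664/5 + 486 + 324 + 162 + 27 = 291573/35.
Adding: ||u||_{H^1}^2 = 422931/70 + 291573/35 = 1006077/70.


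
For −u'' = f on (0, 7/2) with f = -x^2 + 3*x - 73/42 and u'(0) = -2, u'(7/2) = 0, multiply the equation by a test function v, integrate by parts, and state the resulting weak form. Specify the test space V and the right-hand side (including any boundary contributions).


V = H^1(0, 7/2) (v unrestricted at boundary; u is determined up to an additive constant); weak form: ∫_0^7/2 u'v' dx = ∫_0^7/2 (-x^2 + 3*x - 73/42) v dx + 2·v(0) for all v ∈ V.

Multiply both sides by a test function v and integrate from 0 to 7/2:
  ∫_0^7/2 −u''(x) v(x) dx = ∫_0^7/2 f(x) v(x) dx.
Integrate the LHS by parts once:
  ∫_0^7/2 −u'' v dx = −[u'(x) v(x)]_0^7/2 + ∫_0^7/2 u'(x) v'(x) dx.
Thus ∫_0^7/2 u'(x) v'(x) dx = ∫_0^7/2 f(x) v(x) dx + [u'(x) v(x)]_0^7/2.
Choose V so that boundary terms are either known or forced to vanish.
u has inhomogeneous Neumann u'(0) = -2, u'(7/2) = 0. [u' v]_0^7/2 = (0)·v(7/2) − (-2)·v(0) = 2·v(0). Take V = H^1(0, 7/2); boundary term becomes part of RHS.
Weak formulation: find u (satisfying any essential BC) such that ∫_0^7/2 u'(x) v'(x) dx = ∫_0^7/2 f v dx + 2·v(0) for all v ∈ V (Neumann data are natural BCs: they enter the RHS as boundary terms).
Substituting f(x) = -x^2 + 3*x - 73/42, the right-hand side is ∫_0^7/2 (-x^2 + 3*x - 73/42) v dx + 2·v(0).
Compatibility check (pure Neumann): taking v ≡ 1 ∈ V gives 0 = ∫_0^7/2 f dx + (0) − (-2), i.e. ∫_0^7/2 f dx must equal u'(0) − u'(7/2) = -2. Indeed ∫_0^7/2 (-x^2 + 3*x - 73/42) dx = -2, so the data are compatible. The solution is then unique only up to an additive constant (fix it e.g. by requiring ∫_0^7/2 u dx = 0).


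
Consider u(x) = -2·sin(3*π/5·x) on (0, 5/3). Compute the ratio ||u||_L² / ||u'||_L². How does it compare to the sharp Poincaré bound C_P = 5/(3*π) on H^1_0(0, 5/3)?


||u||_L² / ||u'||_L² = 5/(3*π) = C_P.

u(x) = -2·sin(3*π/5·x), so u'(x) = -6*π*cos(3*π*x/5)/5.
Writing u(x) = A·sin(kπx/L) with A = -2 and k = 1, use ∫_0^L sin²(kπx/L) dx = L/2 and ∫_0^L cos²(kπx/L) dx = L/2.
u² = 4·sin²(3*π/5·x) and (u')² = 36*π^2/25·cos²(3*π/5·x), and each of sin², cos² integrates to L/2 = 5/6 over (0, 5/3).
∫_0^5/3 u² dx = 10/3, so ||u||_L² = sqrt(30)/3.
∫_0^5/3 (u')² dx = 6*π^2/5, so ||u'||_L² = sqrt(30)*π/5.
Ratio ||u||_L² / ||u'||_L² = 5/(3*π).
Sharp Poincaré constant on H^1_0(0, 5/3) is C_P = L/π = 5/(3*π), achieved by sin(3*π/5·x).
This is the k = 1 eigenfunction (up to amplitude), so the ratio equals the sharp Poincaré constant exactly.


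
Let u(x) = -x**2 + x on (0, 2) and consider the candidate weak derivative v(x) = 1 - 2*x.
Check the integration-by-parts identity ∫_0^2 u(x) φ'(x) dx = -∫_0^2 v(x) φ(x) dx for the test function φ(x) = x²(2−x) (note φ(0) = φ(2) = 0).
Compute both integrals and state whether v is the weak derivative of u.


LHS = 28/15, RHS = 28/15. Yes, v = u' weakly.

u(x) = -x**2 + x, classical derivative u'(x) = 1 - 2*x.
φ(x) = x²(2−x), so φ'(x) = x*(4 - 3*x).
Note φ(0) = φ(2) = 0, so the boundary term u·φ vanishes.
LHS = ∫_0^2 u(x) φ'(x) dx = ∫_0^2 (3*x^4 - 7*x^3 + 4*x^2) dx. Term by term:
  ∫_0^2 3*x^4 dx = 96/5;  ∫_0^2 -7*x^3 dx = -28;  ∫_0^2 4*x^2 dx = 32/3.
Sum: 96/5 − 28 + 32/3 = 28/15.
So LHS = 28/15.
∫_0^2 v(x) φ(x) dx = ∫_0^2 (2*x^4 - 5*x^3 + 2*x^2) dx. Term by term:
  ∫_0^2 2*x^4 dx = 64/5;  ∫_0^2 -5*x^3 dx = -20;  ∫_0^2 2*x^2 dx = 16/3.
Sum: 64/5 − 20 + 16/3 = -28/15.
So RHS = -∫_0^2 v(x) φ(x) dx = 28/15.
LHS = RHS, so the identity holds for this test φ.
Moreover u is smooth here and v(x) = u'(x) = 1 - 2*x pointwise, so the identity holds for every test function. Hence v is the weak derivative of u.


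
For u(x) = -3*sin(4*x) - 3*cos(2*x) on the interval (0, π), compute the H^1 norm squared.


||u||_{H^1(0,π)}^2 = 99*π

u'(x) = 6*sin(2*x) - 12*cos(4*x).
Expand u² and (u')² and integrate term by term on (0, π), using: for integers n ≥ 1, ∫_0^π sin²(nx) dx = ∫_0^π cos²(nx) dx = π/2; for n ≠ n', ∫_0^π sin(nx)sin(n'x) dx = ∫_0^π cos(nx)cos(n'x) dx = 0; and by product-to-sum, ∫_0^π sin(nx)cos(n'x) dx = ½∫_0^π [sin((n+n')x) + sin((n−n')x)] dx, which is 0 when n+n' is even and 2n/(n²−n'²) when n+n' is odd (it need not vanish on (0, π)).
  u² squared terms: (-3)²·∫cos(2x)² dx = 9·π/2 = 9*π/2;  (-3)²·∫sin(4x)² dx = 9·π/2 = 9*π/2.
  u² cross terms: 2·(-3)·(-3)·∫cos(2x)·sin(4x) dx = 18·(0) = 0.
  So ∫_0^π u² dx = 9*π/2 + 9*π/2 + 0 = 9*π.
  (u')² squared terms: (-12)²·∫cos(4x)² dx = 144·π/2 = 72*π;  (6)²·∫sin(2x)² dx = 36·π/2 = 18*π.
  (u')² cross terms: 2·(-12)·(6)·∫cos(4x)·sin(2x) dx = -144·(0) = 0.
  So ∫_0^π (u')² dx = 72*π + 18*π + 0 = 90*π.
||u||_{H^1}^2 = (9*π) + (90*π) = 99*π.


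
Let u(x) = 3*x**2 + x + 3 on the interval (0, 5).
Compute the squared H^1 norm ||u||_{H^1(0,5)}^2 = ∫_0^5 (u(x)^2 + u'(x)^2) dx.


||u||_{H^1}^2 = 54775/6

The H^1 norm (squared) on an interval (0, L) is
  ||u||_{H^1}^2 = ∫_0^L u(x)^2 dx + ∫_0^L u'(x)^2 dx.
Compute u'(x) = 6*x + 1.
Then u(x)^2 = 9*x**4 + 6*x**3 + 19*x**2 + 6*x + 9 and u'(x)^2 = 36*x**2 + 12*x + 1.
Integrate each monomial from 0 to 5 using ∫_0^5 c·x^n dx = c·5^(n+1)/(n+1):
  ∫_0^5 u(x)^2 dx = ∫_0^5 (9*x^4 + 6*x^3 + 19*x^2 + 6*x + 9) dx. Term by term:
    ∫_0^5 9*x^4 dx = 5625;  ∫_0^5 6*x^3 dx = 1875/2;  ∫_0^5 19*x^2 dx = 2375/3;
    ∫_0^5 6*x dx = 75;  ∫_0^5 9 dx = 45.
  Sum: 5625 + 1875/2 + 2375/3 + 75 + 45 = 44845/6.
  ∫_0^5 u'(x)^2 dx = ∫_0^5 (36*x^2 + 12*x + 1) dx. Term by term:
    ∫_0^5 36*x^2 dx = 1500;  ∫_0^5 12*x dx = 150;  ∫_0^5 1 dx = 5.
  Sum: 1500 + 150 + 5 = 1655.
Adding: ||u||_{H^1}^2 = 44845/6 + 1655 = 54775/6.


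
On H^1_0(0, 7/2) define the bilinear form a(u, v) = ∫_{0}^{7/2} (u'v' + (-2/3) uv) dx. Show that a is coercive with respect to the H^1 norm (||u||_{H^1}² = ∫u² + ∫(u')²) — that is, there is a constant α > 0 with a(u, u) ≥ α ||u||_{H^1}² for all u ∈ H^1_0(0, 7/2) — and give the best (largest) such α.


α = 2*(-49 + 6*π^2)/(3*(4*π^2 + 49))

Coercivity of a(·,·) on H^1_0(0, 7/2) means a(u, u) ≥ α ||u||_{H^1}² for every u ∈ H^1_0.
The interval has length L = 7/2, and Poincaré/coercivity depend only on L. Here a(u, u) = ∫(u')² + (-2/3)·∫u².
Here c = -2/3 < 0 with |c| < (π/L)² = 4*π^2/49, so coercivity still holds. The condition a(u,u) ≥ α||u||_{H^1}² reads (1−α)∫(u')² ≥ (α−c)∫u². Any admissible α is ≤ 1 (rapidly oscillating u have ∫u²/∫(u')² → 0), and α = 1 would force 0 ≥ (1−c)∫u², impossible since c < 1; so 1−α > 0. By the sharp Poincaré inequality on H^1_0 of an interval of length L, ∫(u')² ≥ (π/L)²∫u² with equality for the first sine mode sin(π(x−x₀)/L) (x₀ the left endpoint), so the inequality holds for all u iff (1−α)(π/L)² ≥ α − c, i.e. α ≤ ((π/L)² + c)/((π/L)² + 1) = (1 + c(L/π)²)/(1 + (L/π)²). (Direct route, valid since c ≤ 0: Poincaré gives c∫u² ≥ c(L/π)²∫(u')², so a(u,u) ≥ (1 + c(L/π)²)∫(u')², while ||u||_{H^1}² ≤ (1 + (L/π)²)∫(u')²; dividing yields the same α.) With (π/L)² = 4*π^2/49 and c = -2/3, the largest admissible constant is α = ((π/L)² + c)/((π/L)² + 1).
Simplifying, α = 2*(-49 + 6*π^2)/(3*(4*π^2 + 49)).


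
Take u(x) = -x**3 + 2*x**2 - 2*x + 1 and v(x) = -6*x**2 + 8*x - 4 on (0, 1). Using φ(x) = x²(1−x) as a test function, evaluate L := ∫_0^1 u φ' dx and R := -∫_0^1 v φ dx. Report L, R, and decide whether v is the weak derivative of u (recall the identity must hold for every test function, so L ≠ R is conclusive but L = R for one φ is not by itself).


LHS = 1/15, RHS = 2/15. No, v is not the weak derivative of u.

u(x) = -x**3 + 2*x**2 - 2*x + 1, classical derivative u'(x) = -3*x**2 + 4*x - 2.
φ(x) = x²(1−x), so φ'(x) = x*(2 - 3*x).
Note φ(0) = φ(1) = 0, so the boundary term u·φ vanishes.
LHS = ∫_0^1 u(x) φ'(x) dx = ∫_0^1 (3*x^5 - 8*x^4 + 10*x^3 - 7*x^2 + 2*x) dx. Term by term:
  ∫_0^1 3*x^5 dx = 1/2;  ∫_0^1 -8*x^4 dx = -8/5;  ∫_0^1 10*x^3 dx = 5/2;
  ∫_0^1 -7*x^2 dx = -7/3;  ∫_0^1 2*x dx = 1.
Sum: 1/2 − 8/5 + 5/2 − 7/3 + 1 = 1/15.
So LHS = 1/15.
∫_0^1 v(x) φ(x) dx = ∫_0^1 (6*x^5 - 14*x^4 + 12*x^3 - 4*x^2) dx. Term by term:
  ∫_0^1 6*x^5 dx = 1;  ∫_0^1 -14*x^4 dx = -14/5;  ∫_0^1 12*x^3 dx = 3;
  ∫_0^1 -4*x^2 dx = -4/3.
Sum: 1 − 14/5 + 3 − 4/3 = -2/15.
So RHS = -∫_0^1 v(x) φ(x) dx = 2/15.
LHS − RHS = -1/15 ≠ 0, so the identity fails.
(For a valid weak derivative the identity must hold for EVERY test function, in particular this one. The failure shows v is NOT the weak derivative of u.)
Correct weak derivative would be u'(x) = -3*x**2 + 4*x - 2.


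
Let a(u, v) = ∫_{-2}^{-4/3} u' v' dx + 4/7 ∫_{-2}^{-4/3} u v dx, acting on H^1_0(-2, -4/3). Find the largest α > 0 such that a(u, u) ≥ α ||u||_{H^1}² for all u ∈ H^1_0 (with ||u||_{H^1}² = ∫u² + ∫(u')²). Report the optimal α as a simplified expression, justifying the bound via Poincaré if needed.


α = (16 + 63*π^2)/(7*(4 + 9*π^2))

Coercivity of a(·,·) on H^1_0(-2, -4/3) means a(u, u) ≥ α ||u||_{H^1}² for every u ∈ H^1_0.
The interval has length L = 2/3, and Poincaré/coercivity depend only on L. Here a(u, u) = ∫(u')² + (4/7)·∫u².
Here 0 < c = 4/7 < 1. The condition a(u,u) ≥ α||u||_{H^1}² reads (1−α)∫(u')² ≥ (α−c)∫u². Any admissible α is ≤ 1 (rapidly oscillating u have ∫u²/∫(u')² → 0), and α = 1 would force 0 ≥ (1−c)∫u², impossible since c < 1; so 1−α > 0. By the sharp Poincaré inequality on H^1_0 of an interval of length L, ∫(u')² ≥ (π/L)²∫u² with equality for the first sine mode sin(π(x−x₀)/L) (x₀ the left endpoint), so the inequality holds for all u iff (1−α)(π/L)² ≥ α − c, i.e. α ≤ ((π/L)² + c)/((π/L)² + 1) = (1 + c(L/π)²)/(1 + (L/π)²). With (π/L)² = 9*π^2/4 and c = 4/7, the largest admissible constant is α = ((π/L)² + c)/((π/L)² + 1).
Simplifying, α = (16 + 63*π^2)/(7*(4 + 9*π^2)).


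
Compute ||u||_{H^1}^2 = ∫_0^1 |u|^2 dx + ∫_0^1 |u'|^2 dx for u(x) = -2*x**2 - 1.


||u||_{H^1}^2 = 127/15

The H^1 norm (squared) on an interval (0, L) is
  ||u||_{H^1}^2 = ∫_0^L u(x)^2 dx + ∫_0^L u'(x)^2 dx.
Compute u'(x) = -4*x.
Then u(x)^2 = 4*x**4 + 4*x**2 + 1 and u'(x)^2 = 16*x**2.
Integrate each monomial from 0 to 1 using ∫_0^1 c·x^n dx = c·1^(n+1)/(n+1):
  ∫_0^1 u(x)^2 dx = ∫_0^1 (4*x^4 + 4*x^2 + 1) dx. Term by term:
    ∫_0^1 4*x^4 dx = 4/5;  ∫_0^1 4*x^2 dx = 4/3;  ∫_0^1 1 dx = 1.
  Sum: 4/5 + 4/3 + 1 = 47/15.
  ∫_0^1 u'(x)^2 dx = ∫_0^1 (16*x^2) dx. Term by term:
    ∫_0^1 16*x^2 dx = 16/3.
Adding: ||u||_{H^1}^2 = 47/15 + 16/3 = 127/15.


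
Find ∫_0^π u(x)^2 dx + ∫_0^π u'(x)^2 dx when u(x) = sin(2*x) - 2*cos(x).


||u||_{H^1(0,π)}^2 = -32/3 + 13*π/2

u'(x) = 2*sin(x) + 2*cos(2*x).
Expand u² and (u')² and integrate term by term on (0, π), using: for integers n ≥ 1, ∫_0^π sin²(nx) dx = ∫_0^π cos²(nx) dx = π/2; for n ≠ n', ∫_0^π sin(nx)sin(n'x) dx = ∫_0^π cos(nx)cos(n'x) dx = 0; and by product-to-sum, ∫_0^π sin(nx)cos(n'x) dx = ½∫_0^π [sin((n+n')x) + sin((n−n')x)] dx, which is 0 when n+n' is even and 2n/(n²−n'²) when n+n' is odd (it need not vanish on (0, π)).
  u² squared terms: (-2)²·∫cos(x)² dx = 4·π/2 = 2*π;  (1)²·∫sin(2x)² dx = 1·π/2 = π/2.
  u² cross terms: 2·(-2)·(1)·∫cos(x)·sin(2x) dx = -4·(4/3) = -16/3.
  So ∫_0^π u² dx = 2*π + π/2 − 16/3 = -16/3 + 5*π/2.
  (u')² squared terms: (2)²·∫cos(2x)² dx = 4·π/2 = 2*π;  (2)²·∫sin(x)² dx = 4·π/2 = 2*π.
  (u')² cross terms: 2·(2)·(2)·∫cos(2x)·sin(x) dx = 8·(-2/3) = -16/3.
  So ∫_0^π (u')² dx = 2*π + 2*π − 16/3 = -16/3 + 4*π.
||u||_{H^1}^2 = (-16/3 + 5*π/2) + (-16/3 + 4*π) = -32/3 + 13*π/2.


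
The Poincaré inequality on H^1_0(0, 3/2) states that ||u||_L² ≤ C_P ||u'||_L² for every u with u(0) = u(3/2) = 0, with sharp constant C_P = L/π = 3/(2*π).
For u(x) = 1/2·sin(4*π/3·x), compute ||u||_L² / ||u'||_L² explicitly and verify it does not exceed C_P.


||u||_L² / ||u'||_L² = 3/(4*π) < C_P = 3/(2*π).

u(x) = 1/2·sin(4*π/3·x), so u'(x) = 2*π*cos(4*π*x/3)/3.
Writing u(x) = A·sin(kπx/L) with A = 1/2 and k = 2, use ∫_0^L sin²(kπx/L) dx = L/2 and ∫_0^L cos²(kπx/L) dx = L/2.
u² = 1/4·sin²(4*π/3·x) and (u')² = 4*π^2/9·cos²(4*π/3·x), and each of sin², cos² integrates to L/2 = 3/4 over (0, 3/2).
∫_0^3/2 u² dx = 3/16, so ||u||_L² = sqrt(3)/4.
∫_0^3/2 (u')² dx = π^2/3, so ||u'||_L² = sqrt(3)*π/3.
Ratio ||u||_L² / ||u'||_L² = 3/(4*π).
Sharp Poincaré constant on H^1_0(0, 3/2) is C_P = L/π = 3/(2*π), achieved by sin(2*π/3·x).
This is the k = 2 harmonic; the ratio L/(kπ) is strictly less than C_P = L/π, consistent with the sharp inequality ||u||_L² ≤ C_P ||u'||_L².


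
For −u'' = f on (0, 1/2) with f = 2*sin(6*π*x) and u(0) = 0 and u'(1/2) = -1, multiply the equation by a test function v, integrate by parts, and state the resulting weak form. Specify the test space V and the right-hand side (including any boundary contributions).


V = {v ∈ H^1(0, 1/2) : v(0) = 0} (test functions vanish at x = 0 where u is specified); weak form: ∫_0^1/2 u'v' dx = ∫_0^1/2 (2*sin(6*π*x)) v dx − v(1/2) for all v ∈ V.

Multiply both sides by a test function v and integrate from 0 to 1/2:
  ∫_0^1/2 −u''(x) v(x) dx = ∫_0^1/2 f(x) v(x) dx.
Integrate the LHS by parts once:
  ∫_0^1/2 −u'' v dx = −[u'(x) v(x)]_0^1/2 + ∫_0^1/2 u'(x) v'(x) dx.
Thus ∫_0^1/2 u'(x) v'(x) dx = ∫_0^1/2 f(x) v(x) dx + [u'(x) v(x)]_0^1/2.
Choose V so that boundary terms are either known or forced to vanish.
Mixed BC: u(0) = 0 (Dirichlet) and u'(1/2) = -1 (Neumann). Define V = {v ∈ H^1(0, 1/2) : v(0) = 0}. Then [u' v]_0^1/2 = u'(1/2)·v(1/2) − u'(0)·0 = − v(1/2).
Weak formulation: find u (satisfying any essential BC) such that ∫_0^1/2 u'(x) v'(x) dx = ∫_0^1/2 f v dx − v(1/2) for all v ∈ V (Dirichlet at 0 absorbed into V; Neumann datum at x = 1/2 contributes the boundary term).
Substituting f(x) = 2*sin(6*π*x), the right-hand side is ∫_0^1/2 (2*sin(6*π*x)) v dx − v(1/2).


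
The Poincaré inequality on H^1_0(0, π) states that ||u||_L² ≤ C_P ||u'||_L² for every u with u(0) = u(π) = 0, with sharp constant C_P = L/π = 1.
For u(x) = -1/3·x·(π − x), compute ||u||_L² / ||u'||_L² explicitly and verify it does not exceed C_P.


||u||_L² / ||u'||_L² = sqrt(10)*π/10 < C_P = 1.

u(x) = -1/3·x·(π − x), so u'(x) = 2*x/3 - π/3.
u(x) = -1/3·x·(π − x) vanishes at x = 0 and x = π, so u ∈ H^1_0(0, π). Differentiate via the product rule and integrate the resulting polynomials term by term.
  ∫_0^π u² dx = ∫_0^π (x^4/9 - 2*π*x^3/9 + π^2*x^2/9) dx. Term by term:
    ∫_0^π x^4/9 dx = π^5/45;  ∫_0^π -2*π*x^3/9 dx = -π^5/18;  ∫_0^π π^2*x^2/9 dx = π^5/27.
  Sum: π^5/45 − π^5/18 + π^5/27 = π^5/270.
  ∫_0^π (u')² dx = ∫_0^π (4*x^2/9 - 4*π*x/9 + π^2/9) dx. Term by term:
    ∫_0^π 4*x^2/9 dx = 4*π^3/27;  ∫_0^π -4*π*x/9 dx = -2*π^3/9;  ∫_0^π π^2/9 dx = π^3/9.
  Sum: 4*π^3/27 − 2*π^3/9 + π^3/9 = π^3/27.
∫_0^π u² dx = π^5/270, so ||u||_L² = sqrt(30)*π^(5/2)/90.
∫_0^π (u')² dx = π^3/27, so ||u'||_L² = sqrt(3)*π^(3/2)/9.
Ratio ||u||_L² / ||u'||_L² = sqrt(10)*π/10.
Sharp Poincaré constant on H^1_0(0, π) is C_P = L/π = 1, achieved by sin(x).
A polynomial bump cannot attain the sharp Poincaré constant (only the first sine eigenfunction does), so the ratio is strictly less than C_P, consistent with ||u||_L² ≤ C_P ||u'||_L².


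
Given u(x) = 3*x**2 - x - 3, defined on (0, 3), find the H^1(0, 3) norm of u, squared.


||u||_{H^1}^2 = 4899/10

The H^1 norm (squared) on an interval (0, L) is
  ||u||_{H^1}^2 = ∫_0^L u(x)^2 dx + ∫_0^L u'(x)^2 dx.
Compute u'(x) = 6*x - 1.
Then u(x)^2 = 9*x**4 - 6*x**3 - 17*x**2 + 6*x + 9 and u'(x)^2 = 36*x**2 - 12*x + 1.
Integrate each monomial from 0 to 3 using ∫_0^3 c·x^n dx = c·3^(n+1)/(n+1):
  ∫_0^3 u(x)^2 dx = ∫_0^3 (9*x^4 - 6*x^3 - 17*x^2 + 6*x + 9) dx. Term by term:
    ∫_0^3 9*x^4 dx = 2187/5;  ∫_0^3 -6*x^3 dx = -243/2;  ∫_0^3 -17*x^2 dx = -153;
    ∫_0^3 6*x dx = 27;  ∫_0^3 9 dx = 27.
  Sum: 2187/5 − 243/2 − 153 + 27 + 27 = 2169/10.
  ∫_0^3 u'(x)^2 dx = ∫_0^3 (36*x^2 - 12*x + 1) dx. Term by term:
    ∫_0^3 36*x^2 dx = 324;  ∫_0^3 -12*x dx = -54;  ∫_0^3 1 dx = 3.
  Sum: 324 − 54 + 3 = 273.
Adding: ||u||_{H^1}^2 = 2169/10 + 273 = 4899/10.


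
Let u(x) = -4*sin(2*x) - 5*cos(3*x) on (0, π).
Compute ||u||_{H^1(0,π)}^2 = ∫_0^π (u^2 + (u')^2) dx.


||u||_{H^1(0,π)}^2 = -320 + 165*π

u'(x) = 15*sin(3*x) - 8*cos(2*x).
Expand u² and (u')² and integrate term by term on (0, π), using: for integers n ≥ 1, ∫_0^π sin²(nx) dx = ∫_0^π cos²(nx) dx = π/2; for n ≠ n', ∫_0^π sin(nx)sin(n'x) dx = ∫_0^π cos(nx)cos(n'x) dx = 0; and by product-to-sum, ∫_0^π sin(nx)cos(n'x) dx = ½∫_0^π [sin((n+n')x) + sin((n−n')x)] dx, which is 0 when n+n' is even and 2n/(n²−n'²) when n+n' is odd (it need not vanish on (0, π)).
  u² squared terms: (-5)²·∫cos(3x)² dx = 25·π/2 = 25*π/2;  (-4)²·∫sin(2x)² dx = 16·π/2 = 8*π.
  u² cross terms: 2·(-5)·(-4)·∫cos(3x)·sin(2x) dx = 40·(-4/5) = -32.
  So ∫_0^π u² dx = 25*π/2 + 8*π − 32 = -32 + 41*π/2.
  (u')² squared terms: (-8)²·∫cos(2x)² dx = 64·π/2 = 32*π;  (15)²·∫sin(3x)² dx = 225·π/2 = 225*π/2.
  (u')² cross terms: 2·(-8)·(15)·∫cos(2x)·sin(3x) dx = -240·(6/5) = -288.
  So ∫_0^π (u')² dx = 32*π + 225*π/2 − 288 = -288 + 289*π/2.
||u||_{H^1}^2 = (-32 + 41*π/2) + (-288 + 289*π/2) = -320 + 165*π.


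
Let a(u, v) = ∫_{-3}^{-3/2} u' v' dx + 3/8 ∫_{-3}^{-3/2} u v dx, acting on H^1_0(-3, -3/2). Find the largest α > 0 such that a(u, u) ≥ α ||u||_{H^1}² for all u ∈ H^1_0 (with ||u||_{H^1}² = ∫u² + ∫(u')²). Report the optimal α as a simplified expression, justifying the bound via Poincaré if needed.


α = (27 + 32*π^2)/(8*(9 + 4*π^2))

Coercivity of a(·,·) on H^1_0(-3, -3/2) means a(u, u) ≥ α ||u||_{H^1}² for every u ∈ H^1_0.
The interval has length L = 3/2, and Poincaré/coercivity depend only on L. Here a(u, u) = ∫(u')² + (3/8)·∫u².
Here 0 < c = 3/8 < 1. The condition a(u,u) ≥ α||u||_{H^1}² reads (1−α)∫(u')² ≥ (α−c)∫u². Any admissible α is ≤ 1 (rapidly oscillating u have ∫u²/∫(u')² → 0), and α = 1 would force 0 ≥ (1−c)∫u², impossible since c < 1; so 1−α > 0. By the sharp Poincaré inequality on H^1_0 of an interval of length L, ∫(u')² ≥ (π/L)²∫u² with equality for the first sine mode sin(π(x−x₀)/L) (x₀ the left endpoint), so the inequality holds for all u iff (1−α)(π/L)² ≥ α − c, i.e. α ≤ ((π/L)² + c)/((π/L)² + 1) = (1 + c(L/π)²)/(1 + (L/π)²). With (π/L)² = 4*π^2/9 and c = 3/8, the largest admissible constant is α = ((π/L)² + c)/((π/L)² + 1).
Simplifying, α = (27 + 32*π^2)/(8*(9 + 4*π^2)).


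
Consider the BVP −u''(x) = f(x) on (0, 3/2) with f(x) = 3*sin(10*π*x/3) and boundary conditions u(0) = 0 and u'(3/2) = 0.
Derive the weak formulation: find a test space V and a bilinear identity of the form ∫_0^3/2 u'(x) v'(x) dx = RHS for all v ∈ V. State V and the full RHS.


V = {v ∈ H^1(0, 3/2) : v(0) = 0} (test functions vanish at x = 0 where u is specified); weak form: ∫_0^3/2 u'v' dx = ∫_0^3/2 (3*sin(10*π*x/3)) v dx for all v ∈ V.

Multiply both sides by a test function v and integrate from 0 to 3/2:
  ∫_0^3/2 −u''(x) v(x) dx = ∫_0^3/2 f(x) v(x) dx.
Integrate the LHS by parts once:
  ∫_0^3/2 −u'' v dx = −[u'(x) v(x)]_0^3/2 + ∫_0^3/2 u'(x) v'(x) dx.
Thus ∫_0^3/2 u'(x) v'(x) dx = ∫_0^3/2 f(x) v(x) dx + [u'(x) v(x)]_0^3/2.
Choose V so that boundary terms are either known or forced to vanish.
Mixed BC: u(0) = 0 (Dirichlet) and u'(3/2) = 0 (Neumann). Define V = {v ∈ H^1(0, 3/2) : v(0) = 0}. Then [u' v]_0^3/2 = u'(3/2)·v(3/2) − u'(0)·0 = 0.
Weak formulation: find u (satisfying any essential BC) such that ∫_0^3/2 u'(x) v'(x) dx = ∫_0^3/2 f v dx for all v ∈ V (Dirichlet at 0 absorbed into V; the Neumann datum at x = 3/2 is zero, so no boundary term remains).
Substituting f(x) = 3*sin(10*π*x/3), the right-hand side is ∫_0^3/2 (3*sin(10*π*x/3)) v dx.


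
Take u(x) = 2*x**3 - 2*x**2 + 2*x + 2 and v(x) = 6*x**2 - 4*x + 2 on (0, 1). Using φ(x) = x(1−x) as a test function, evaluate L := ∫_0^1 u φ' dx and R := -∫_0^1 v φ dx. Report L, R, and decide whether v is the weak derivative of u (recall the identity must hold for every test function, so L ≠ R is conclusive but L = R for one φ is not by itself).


LHS = -3/10, RHS = -3/10. Yes, v = u' weakly.

u(x) = 2*x**3 - 2*x**2 + 2*x + 2, classical derivative u'(x) = 6*x**2 - 4*x + 2.
φ(x) = x(1−x), so φ'(x) = 1 - 2*x.
Note φ(0) = φ(1) = 0, so the boundary term u·φ vanishes.
LHS = ∫_0^1 u(x) φ'(x) dx = ∫_0^1 (-4*x^4 + 6*x^3 - 6*x^2 - 2*x + 2) dx. Term by term:
  ∫_0^1 -4*x^4 dx = -4/5;  ∫_0^1 6*x^3 dx = 3/2;  ∫_0^1 -6*x^2 dx = -2;
  ∫_0^1 -2*x dx = -1;  ∫_0^1 2 dx = 2.
Sum: -4/5 + 3/2 − 2 − 1 + 2 = -3/10.
So LHS = -3/10.
∫_0^1 v(x) φ(x) dx = ∫_0^1 (-6*x^4 + 10*x^3 - 6*x^2 + 2*x) dx. Term by term:
  ∫_0^1 -6*x^4 dx = -6/5;  ∫_0^1 10*x^3 dx = 5/2;  ∫_0^1 -6*x^2 dx = -2;
  ∫_0^1 2*x dx = 1.
Sum: -6/5 + 5/2 − 2 + 1 = 3/10.
So RHS = -∫_0^1 v(x) φ(x) dx = -3/10.
LHS = RHS, so the identity holds for this test φ.
Moreover u is smooth here and v(x) = u'(x) = 6*x**2 - 4*x + 2 pointwise, so the identity holds for every test function. Hence v is the weak derivative of u.


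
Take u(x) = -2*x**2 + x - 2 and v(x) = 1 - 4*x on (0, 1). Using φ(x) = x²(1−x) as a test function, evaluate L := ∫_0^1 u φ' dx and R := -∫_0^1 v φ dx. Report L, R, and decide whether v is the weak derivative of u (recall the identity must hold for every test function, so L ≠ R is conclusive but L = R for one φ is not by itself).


LHS = 7/60, RHS = 7/60. Yes, v = u' weakly.

u(x) = -2*x**2 + x - 2, classical derivative u'(x) = 1 - 4*x.
φ(x) = x²(1−x), so φ'(x) = x*(2 - 3*x).
Note φ(0) = φ(1) = 0, so the boundary term u·φ vanishes.
LHS = ∫_0^1 u(x) φ'(x) dx = ∫_0^1 (6*x^4 - 7*x^3 + 8*x^2 - 4*x) dx. Term by term:
  ∫_0^1 6*x^4 dx = 6/5;  ∫_0^1 -7*x^3 dx = -7/4;  ∫_0^1 8*x^2 dx = 8/3;
  ∫_0^1 -4*x dx = -2.
Sum: 6/5 − 7/4 + 8/3 − 2 = 7/60.
So LHS = 7/60.
∫_0^1 v(x) φ(x) dx = ∫_0^1 (4*x^4 - 5*x^3 + x^2) dx. Term by term:
  ∫_0^1 4*x^4 dx = 4/5;  ∫_0^1 -5*x^3 dx = -5/4;  ∫_0^1 x^2 dx = 1/3.
Sum: 4/5 − 5/4 + 1/3 = -7/60.
So RHS = -∫_0^1 v(x) φ(x) dx = 7/60.
LHS = RHS, so the identity holds for this test φ.
Moreover u is smooth here and v(x) = u'(x) = 1 - 4*x pointwise, so the identity holds for every test function. Hence v is the weak derivative of u.


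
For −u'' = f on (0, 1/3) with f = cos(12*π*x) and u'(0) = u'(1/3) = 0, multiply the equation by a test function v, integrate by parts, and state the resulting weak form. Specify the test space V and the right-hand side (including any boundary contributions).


V = H^1(0, 1/3) (no boundary constraint on v; u is determined up to an additive constant); weak form: ∫_0^1/3 u'v' dx = ∫_0^1/3 (cos(12*π*x)) v dx for all v ∈ V.

Multiply both sides by a test function v and integrate from 0 to 1/3:
  ∫_0^1/3 −u''(x) v(x) dx = ∫_0^1/3 f(x) v(x) dx.
Integrate the LHS by parts once:
  ∫_0^1/3 −u'' v dx = −[u'(x) v(x)]_0^1/3 + ∫_0^1/3 u'(x) v'(x) dx.
Thus ∫_0^1/3 u'(x) v'(x) dx = ∫_0^1/3 f(x) v(x) dx + [u'(x) v(x)]_0^1/3.
Choose V so that boundary terms are either known or forced to vanish.
u has homogeneous Neumann: u'(0) = u'(1/3) = 0. So [u' v]_0^1/3 = 0·v(1/3) − 0·v(0) = 0 for any v; take V = H^1(0, 1/3).
Weak formulation: find u (satisfying any essential BC) such that ∫_0^1/3 u'(x) v'(x) dx = ∫_0^1/3 f v dx for all v ∈ V (homogeneous Neumann, so boundary terms vanish).
Substituting f(x) = cos(12*π*x), the right-hand side is ∫_0^1/3 (cos(12*π*x)) v dx.
Compatibility check (pure Neumann): taking v ≡ 1 ∈ V gives 0 = ∫_0^1/3 f dx + (0) − (0), i.e. ∫_0^1/3 f dx must equal u'(0) − u'(1/3) = 0. Indeed ∫_0^1/3 (cos(12*π*x)) dx = 0, so the data are compatible. The solution is then unique only up to an additive constant (fix it e.g. by requiring ∫_0^1/3 u dx = 0).


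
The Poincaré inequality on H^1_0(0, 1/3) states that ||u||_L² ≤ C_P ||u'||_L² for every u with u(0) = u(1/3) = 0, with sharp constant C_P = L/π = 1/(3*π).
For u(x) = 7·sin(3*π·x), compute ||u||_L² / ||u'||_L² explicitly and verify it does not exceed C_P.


||u||_L² / ||u'||_L² = 1/(3*π) = C_P.

u(x) = 7·sin(3*π·x), so u'(x) = 21*π*cos(3*π*x).
Writing u(x) = A·sin(kπx/L) with A = 7 and k = 1, use ∫_0^L sin²(kπx/L) dx = L/2 and ∫_0^L cos²(kπx/L) dx = L/2.
u² = 49·sin²(3*π·x) and (u')² = 441*π^2·cos²(3*π·x), and each of sin², cos² integrates to L/2 = 1/6 over (0, 1/3).
∫_0^1/3 u² dx = 49/6, so ||u||_L² = 7*sqrt(6)/6.
∫_0^1/3 (u')² dx = 147*π^2/2, so ||u'||_L² = 7*sqrt(6)*π/2.
Ratio ||u||_L² / ||u'||_L² = 1/(3*π).
Sharp Poincaré constant on H^1_0(0, 1/3) is C_P = L/π = 1/(3*π), achieved by sin(3*π·x).
This is the k = 1 eigenfunction (up to amplitude), so the ratio equals the sharp Poincaré constant exactly.


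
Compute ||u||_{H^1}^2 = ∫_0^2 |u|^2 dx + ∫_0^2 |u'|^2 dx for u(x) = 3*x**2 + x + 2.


||u||_{H^1}^2 = 3814/15

The H^1 norm (squared) on an interval (0, L) is
  ||u||_{H^1}^2 = ∫_0^L u(x)^2 dx + ∫_0^L u'(x)^2 dx.
Compute u'(x) = 6*x + 1.
Then u(x)^2 = 9*x**4 + 6*x**3 + 13*x**2 + 4*x + 4 and u'(x)^2 = 36*x**2 + 12*x + 1.
Integrate each monomial from 0 to 2 using ∫_0^2 c·x^n dx = c·2^(n+1)/(n+1):
  ∫_0^2 u(x)^2 dx = ∫_0^2 (9*x^4 + 6*x^3 + 13*x^2 + 4*x + 4) dx. Term by term:
    ∫_0^2 9*x^4 dx = 288/5;  ∫_0^2 6*x^3 dx = 24;  ∫_0^2 13*x^2 dx = 104/3;
    ∫_0^2 4*x dx = 8;  ∫_0^2 4 dx = 8.
  Sum: 288/5 + 24 + 104/3 + 8 + 8 = 1984/15.
  ∫_0^2 u'(x)^2 dx = ∫_0^2 (36*x^2 + 12*x + 1) dx. Term by term:
    ∫_0^2 36*x^2 dx = 96;  ∫_0^2 12*x dx = 24;  ∫_0^2 1 dx = 2.
  Sum: 96 + 24 + 2 = 122.
Adding: ||u||_{H^1}^2 = 1984/15 + 122 = 3814/15.


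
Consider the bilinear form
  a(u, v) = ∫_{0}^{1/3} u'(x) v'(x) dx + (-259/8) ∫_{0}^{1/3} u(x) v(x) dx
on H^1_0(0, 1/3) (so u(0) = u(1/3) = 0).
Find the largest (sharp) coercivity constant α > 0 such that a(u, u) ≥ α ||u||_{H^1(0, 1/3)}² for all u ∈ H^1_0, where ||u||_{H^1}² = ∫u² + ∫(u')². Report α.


α = (-259 + 72*π^2)/(8*(1 + 9*π^2))

Coercivity of a(·,·) on H^1_0(0, 1/3) means a(u, u) ≥ α ||u||_{H^1}² for every u ∈ H^1_0.
The interval has length L = 1/3, and Poincaré/coercivity depend only on L. Here a(u, u) = ∫(u')² + (-259/8)·∫u².
Here c = -259/8 < 0 with |c| < (π/L)² = 9*π^2, so coercivity still holds. The condition a(u,u) ≥ α||u||_{H^1}² reads (1−α)∫(u')² ≥ (α−c)∫u². Any admissible α is ≤ 1 (rapidly oscillating u have ∫u²/∫(u')² → 0), and α = 1 would force 0 ≥ (1−c)∫u², impossible since c < 1; so 1−α > 0. By the sharp Poincaré inequality on H^1_0 of an interval of length L, ∫(u')² ≥ (π/L)²∫u² with equality for the first sine mode sin(π(x−x₀)/L) (x₀ the left endpoint), so the inequality holds for all u iff (1−α)(π/L)² ≥ α − c, i.e. α ≤ ((π/L)² + c)/((π/L)² + 1) = (1 + c(L/π)²)/(1 + (L/π)²). (Direct route, valid since c ≤ 0: Poincaré gives c∫u² ≥ c(L/π)²∫(u')², so a(u,u) ≥ (1 + c(L/π)²)∫(u')², while ||u||_{H^1}² ≤ (1 + (L/π)²)∫(u')²; dividing yields the same α.) With (π/L)² = 9*π^2 and c = -259/8, the largest admissible constant is α = ((π/L)² + c)/((π/L)² + 1).
Simplifying, α = (-259 + 72*π^2)/(8*(1 + 9*π^2)).


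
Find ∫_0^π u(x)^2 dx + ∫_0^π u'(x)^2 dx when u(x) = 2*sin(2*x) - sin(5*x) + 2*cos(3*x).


||u||_{H^1(0,π)}^2 = -64 + 43*π

u'(x) = -6*sin(3*x) + 4*cos(2*x) - 5*cos(5*x).
Expand u² and (u')² and integrate term by term on (0, π), using: for integers n ≥ 1, ∫_0^π sin²(nx) dx = ∫_0^π cos²(nx) dx = π/2; for n ≠ n', ∫_0^π sin(nx)sin(n'x) dx = ∫_0^π cos(nx)cos(n'x) dx = 0; and by product-to-sum, ∫_0^π sin(nx)cos(n'x) dx = ½∫_0^π [sin((n+n')x) + sin((n−n')x)] dx, which is 0 when n+n' is even and 2n/(n²−n'²) when n+n' is odd (it need not vanish on (0, π)).
  u² squared terms: (-1)²·∫sin(5x)² dx = 1·π/2 = π/2;  (2)²·∫cos(3x)² dx = 4·π/2 = 2*π;  (2)²·∫sin(2x)² dx = 4·π/2 = 2*π.
  u² cross terms: 2·(-1)·(2)·∫sin(5x)·cos(3x) dx = -4·(0) = 0;  2·(-1)·(2)·∫sin(5x)·sin(2x) dx = -4·(0) = 0;  2·(2)·(2)·∫cos(3x)·sin(2x) dx = 8·(-4/5) = -32/5.
  So ∫_0^π u² dx = π/2 + 2*π + 2*π + 0 + 0 − 32/5 = -32/5 + 9*π/2.
  (u')² squared terms: (-6)²·∫sin(3x)² dx = 36·π/2 = 18*π;  (-5)²·∫cos(5x)² dx = 25·π/2 = 25*π/2;  (4)²·∫cos(2x)² dx = 16·π/2 = 8*π.
  (u')² cross terms: 2·(-6)·(-5)·∫sin(3x)·cos(5x) dx = 60·(0) = 0;  2·(-6)·(4)·∫sin(3x)·cos(2x) dx = -48·(6/5) = -288/5;  2·(-5)·(4)·∫cos(5x)·cos(2x) dx = -40·(0) = 0.
  So ∫_0^π (u')² dx = 18*π + 25*π/2 + 8*π + 0 − 288/5 + 0 = -288/5 + 77*π/2.
||u||_{H^1}^2 = (-32/5 + 9*π/2) + (-288/5 + 77*π/2) = -64 + 43*π.


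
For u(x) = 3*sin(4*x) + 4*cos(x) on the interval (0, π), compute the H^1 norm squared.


||u||_{H^1(0,π)}^2 = 128/5 + 185*π/2

u'(x) = -4*sin(x) + 12*cos(4*x).
Expand u² and (u')² and integrate term by term on (0, π), using: for integers n ≥ 1, ∫_0^π sin²(nx) dx = ∫_0^π cos²(nx) dx = π/2; for n ≠ n', ∫_0^π sin(nx)sin(n'x) dx = ∫_0^π cos(nx)cos(n'x) dx = 0; and by product-to-sum, ∫_0^π sin(nx)cos(n'x) dx = ½∫_0^π [sin((n+n')x) + sin((n−n')x)] dx, which is 0 when n+n' is even and 2n/(n²−n'²) when n+n' is odd (it need not vanish on (0, π)).
  u² squared terms: (3)²·∫sin(4x)² dx = 9·π/2 = 9*π/2;  (4)²·∫cos(x)² dx = 16·π/2 = 8*π.
  u² cross terms: 2·(3)·(4)·∫sin(4x)·cos(x) dx = 24·(8/15) = 64/5.
  So ∫_0^π u² dx = 9*π/2 + 8*π + 64/5 = 64/5 + 25*π/2.
  (u')² squared terms: (-4)²·∫sin(x)² dx = 16·π/2 = 8*π;  (12)²·∫cos(4x)² dx = 144·π/2 = 72*π.
  (u')² cross terms: 2·(-4)·(12)·∫sin(x)·cos(4x) dx = -96·(-2/15) = 64/5.
  So ∫_0^π (u')² dx = 8*π + 72*π + 64/5 = 64/5 + 80*π.
||u||_{H^1}^2 = (64/5 + 25*π/2) + (64/5 + 80*π) = 128/5 + 185*π/2.
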